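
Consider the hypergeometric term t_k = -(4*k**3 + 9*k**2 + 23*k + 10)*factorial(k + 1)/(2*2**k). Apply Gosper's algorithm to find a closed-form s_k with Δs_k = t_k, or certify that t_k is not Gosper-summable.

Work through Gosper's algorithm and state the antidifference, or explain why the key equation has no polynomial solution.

s_k = -(4*k**2 + k + 2)*factorial(k + 1)/2**k

r(k) = (4*k**4 + 29*k**3 + 95*k**2 + 152*k + 92)/(2*(4*k**3 + 9*k**2 + 23*k + 10)) after simplifying.
A = k/2 + 1, B = 1, C = k**3 + 9*k**2/4 + 23*k/4 + 5/2.
Need (k/2 + 1)·f(k+1) − (1)·f(k) = k**3 + 9*k**2/4 + 23*k/4 + 5/2.
From deg A=1, deg B=0, deg C=3: d=2.
A polynomial solution: f(k) = (4*k**2 + k + 2)/2.
So s_k = (B(k−1)f/C)·t_k = (2*(4*k**2 + k + 2)/(4*k**3 + 9*k**2 + 23*k + 10))·t_k = -(4*k**2 + k + 2)*factorial(k + 1)/2**k.
Δs = -(4*k**3 + 9*k**2 + 23*k + 10)*factorial(k + 1)/(2*2**k), as required.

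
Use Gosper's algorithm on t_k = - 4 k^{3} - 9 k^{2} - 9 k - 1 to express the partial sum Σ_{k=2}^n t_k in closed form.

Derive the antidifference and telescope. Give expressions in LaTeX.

Compute t_(k+1)/t_k: get (4*k**3 + 21*k**2 + 39*k + 23)/(4*k**3 + 9*k**2 + 9*k + 1).
Factor: A=1; B=1; C=k**3 + 9*k**2/4 + 9*k/4 + 1/4.
Solve (1)·f(k+1) − (1)·f(k) = k**3 + 9*k**2/4 + 9*k/4 + 1/4.
d = 4 from the (0,0,3) case.
A polynomial solution: f(k) = k*(k**3 + k**2 + k - 2)/4.
Then R = B(k−1)f/C = k*(k**3 + k**2 + k - 2)/(4*k**3 + 9*k**2 + 9*k + 1), so s_k = R(k)·t_k = k*(-k**3 - k**2 - k + 2).
s_(k+1) − s_k = -4*k**3 - 9*k**2 - 9*k - 1 = t_k.
s_(n+1) = -n**4 - 5*n**3 - 10*n**2 - 7*n - 1 and s_(2) = -24, so S(n) = -n**4 - 5*n**3 - 10*n**2 - 7*n + 23.

S(n) = - n^{4} - 5 n^{3} - 10 n^{2} - 7 n + 23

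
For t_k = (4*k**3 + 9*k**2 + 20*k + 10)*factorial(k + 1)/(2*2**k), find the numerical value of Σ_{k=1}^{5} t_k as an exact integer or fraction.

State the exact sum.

Compute t_(k+1)/t_k: get (4*k**4 + 29*k**3 + 92*k**2 + 143*k + 86)/(2*(4*k**3 + 9*k**2 + 20*k + 10)).
Gosper form: A/B · C(k+1)/C(k) with A=k/2 + 1, B=1, C=k**3 + 9*k**2/4 + 5*k + 5/2.
Need (k/2 + 1)·f(k+1) − (1)·f(k) = k**3 + 9*k**2/4 + 5*k + 5/2.
Bound: deg f ≤ 2.
Solve for f: f(k) = (4*k**2 + k - 1)/2 (degree 2 ≤ 2).
So s_k = (B(k−1)f/C)·t_k = (2*(4*k**2 + k - 1)/(4*k**3 + 9*k**2 + 20*k + 10))·t_k = (4*k**2 + k - 1)*factorial(k + 1)/2**k.
Verify: (4*k**3 + 9*k**2 + 20*k + 10)*factorial(k + 1)/(2*2**k) matches t_k.
Evaluate s at k=6 and k=1: 46935/4 and 4; difference 46919/4.

Σ = 46919/4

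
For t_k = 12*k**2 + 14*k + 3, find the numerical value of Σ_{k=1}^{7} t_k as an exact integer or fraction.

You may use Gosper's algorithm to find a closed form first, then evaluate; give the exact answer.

t_(k+1)/t_k = (12*k**2 + 38*k + 29)/(12*k**2 + 14*k + 3).
So A=1 and B=1, with C=k**2 + 7*k/6 + 1/4.
Set up (1)·f(k+1) − (1)·f(k) − (k**2 + 7*k/6 + 1/4) = 0.
d = 3 from the (0,0,2) case.
Coefficient equations give f(k) = k*(4*k**2 + k - 2)/12.
So s_k = (B(k−1)f/C)·t_k = (k*(4*k**2 + k - 2)/(12*k**2 + 14*k + 3))·t_k = k*(4*k**2 + k - 2).
Check: Δs_k = 12*k**2 + 14*k + 3. ✓
Evaluate s at k=8 and k=1: 2096 and 3; difference 2093.

Σ = 2093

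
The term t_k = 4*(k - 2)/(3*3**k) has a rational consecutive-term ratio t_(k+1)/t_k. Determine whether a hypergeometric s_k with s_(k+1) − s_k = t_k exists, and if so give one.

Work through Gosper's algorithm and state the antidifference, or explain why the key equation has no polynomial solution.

Ratio r(k) = (k - 1)/(3*(k - 2)).
Normal form (A,B,C) = (1/3, 1, k - 2).
Set up (1/3)·f(k+1) − (1)·f(k) − (k - 2) = 0.
Bound: deg f ≤ 1.
Solving with deg f ≤ 1: f(k) = -3*(2*k - 3)/4.
R(k) = B(k−1)·f(k)/C(k) = -3*(2*k - 3)/(4*(k - 2)); s_k = R·t_k = (3 - 2*k)/3**k.
Check: Δs_k = 4*(k - 2)/(3*3**k). ✓

s_k = (3 - 2*k)/3**k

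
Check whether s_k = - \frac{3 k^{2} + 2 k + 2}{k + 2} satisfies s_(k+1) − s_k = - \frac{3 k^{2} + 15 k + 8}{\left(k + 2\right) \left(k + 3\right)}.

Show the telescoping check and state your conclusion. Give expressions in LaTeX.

s_(k+1) = (-3*k**2 - 8*k - 7)/(k + 3)
s_(k+1) − s_k = (-3*k**2 - 15*k - 8)/(k**2 + 5*k + 6)
(s_(k+1) − s_k) − t_k = 0

Valid: the claim telescopes to t_k.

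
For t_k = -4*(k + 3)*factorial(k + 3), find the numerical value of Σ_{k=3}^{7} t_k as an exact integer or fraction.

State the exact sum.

Σ = -159664320

t_(k+1)/t_k = (k + 4)**2/(k + 3).
Normal form (A,B,C) = (k + 4, 1, k + 3).
Set up (k + 4)·f(k+1) − (1)·f(k) − (k + 3) = 0.
Degrees (1,0,1) ⇒ d ≤ 0.
Coefficient equations give f(k) = 1.
R(k) = B(k−1)·f(k)/C(k) = 1/(k + 3); s_k = R·t_k = -4*factorial(k + 3).
Δs = -4*(k + 3)*factorial(k + 3), as required.
Telescoping: Σ = s_(8) − s_(3) = -159667200 − (-2880) = -159664320.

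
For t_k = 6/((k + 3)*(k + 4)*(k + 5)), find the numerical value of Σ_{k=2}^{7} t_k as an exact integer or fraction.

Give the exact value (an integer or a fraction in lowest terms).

Σ = 17/220

The ratio is (k + 3)/(k + 6).
Gosper form: A/B · C(k+1)/C(k) with A=k + 3, B=k + 6, C=1.
Set up (k + 3)·f(k+1) − (k + 5)·f(k) − (1) = 0.
Bound: deg f ≤ 2.
Coefficient equations give f(k) = k*(k + 7)/24.
R(k) = B(k−1)·f(k)/C(k) = k*(k + 5)*(k + 7)/24; s_k = R·t_k = k*(k + 7)/(4*(k + 3)*(k + 4)).
Δs = 6/(k**3 + 12*k**2 + 47*k + 60), as required.
Sum = s_(8) − s_(2); s_(8) = 5/22, s_(2) = 3/20 ⇒ 17/220.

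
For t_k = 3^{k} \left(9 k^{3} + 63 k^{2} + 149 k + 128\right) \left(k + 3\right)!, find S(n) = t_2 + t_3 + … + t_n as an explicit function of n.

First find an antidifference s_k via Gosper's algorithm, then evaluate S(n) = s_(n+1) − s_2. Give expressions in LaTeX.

S(n) = 9 \cdot 3^{n} n^{2} \left(n + 4\right)! + 30 \cdot 3^{n} n \left(n + 4\right)! + 33 \cdot 3^{n} \left(n + 4\right)! - 25920

Step 1: r(k) = 3*(9*k**4 + 126*k**3 + 662*k**2 + 1557*k + 1396)/(9*k**3 + 63*k**2 + 149*k + 128).
So A=3*k + 12 and B=1, with C=k**3 + 7*k**2 + 149*k/9 + 128/9.
Set up (3*k + 12)·f(k+1) − (1)·f(k) − (k**3 + 7*k**2 + 149*k/9 + 128/9) = 0.
deg f ≤ 2 (via 1,0,3).
A polynomial solution: f(k) = (3*k**2 + 4*k + 4)/9.
So s_k = (B(k−1)f/C)·t_k = ((3*k**2 + 4*k + 4)/(9*k**3 + 63*k**2 + 149*k + 128))·t_k = 3**k*(3*k**2 + 4*k + 4)*factorial(k + 3).
Verify: 3**k*(9*k**3 + 63*k**2 + 149*k + 128)*factorial(k + 3) matches t_k.
Telescope: S(n) = s_(n+1) − s_(2) = 3**(n + 1)*(3*n**2 + 10*n + 11)*factorial(n + 4) − (25920) = 9*3**n*n**2*factorial(n + 4) + 30*3**n*n*factorial(n + 4) + 33*3**n*factorial(n + 4) - 25920.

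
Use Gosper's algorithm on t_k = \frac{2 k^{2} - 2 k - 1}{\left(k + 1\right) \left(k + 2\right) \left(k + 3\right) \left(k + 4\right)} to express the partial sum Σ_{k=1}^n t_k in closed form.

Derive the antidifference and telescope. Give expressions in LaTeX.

S(n) = \frac{n \left(5 n^{2} - 3 n - 14\right)}{24 \left(n^{3} + 9 n^{2} + 26 n + 24\right)}

Compute t_(k+1)/t_k: get (k + 1)*(2*k - 2*(k + 1)**2 + 3)/((k + 5)*(-2*k**2 + 2*k + 1)).
Normal form (A,B,C) = (k + 1, k + 5, k**2 - k - 1/2).
Key eq: (k + 1)·f(k+1) = (k + 4)·f(k) + (k**2 - k - 1/2).
d = 3 from the (1,1,2) case.
Solving with deg f ≤ 3: f(k) = k*(k**2 - 6*k - 1)/12.
Certificate R = B(k−1)f/C = k*(k + 4)*(k**2 - 6*k - 1)/(6*(2*k**2 - 2*k - 1)) gives s_k = k*(k**2 - 6*k - 1)/(6*(k + 1)*(k + 2)*(k + 3)).
Check: Δs_k = (2*k**2 - 2*k - 1)/(k**4 + 10*k**3 + 35*k**2 + 50*k + 24). ✓
Telescope: S(n) = s_(n+1) − s_(1) = (n**3 - 3*n**2 - 10*n - 6)/(6*(n**3 + 9*n**2 + 26*n + 24)) − (-1/24) = n*(5*n**2 - 3*n - 14)/(24*(n**3 + 9*n**2 + 26*n + 24)).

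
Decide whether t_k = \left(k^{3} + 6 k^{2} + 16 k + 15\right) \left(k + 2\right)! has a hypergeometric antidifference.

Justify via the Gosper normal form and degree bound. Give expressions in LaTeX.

Step 1: r(k) = (k**4 + 12*k**3 + 58*k**2 + 131*k + 114)/(k**3 + 6*k**2 + 16*k + 15).
So A=k + 3 and B=1, with C=k**3 + 6*k**2 + 16*k + 15.
Need (k + 3)·f(k+1) − (1)·f(k) = k**3 + 6*k**2 + 16*k + 15.
deg f ≤ 2 (via 1,0,3).
A polynomial solution: f(k) = k**2 + 2*k + 3.
Then R = B(k−1)f/C = (k**2 + 2*k + 3)/(k**3 + 6*k**2 + 16*k + 15), so s_k = R(k)·t_k = (k**2 + 2*k + 3)*factorial(k + 2).
Verify: (k**3 + 6*k**2 + 16*k + 15)*factorial(k + 2) matches t_k.

Yes. s_k = \left(k^{2} + 2 k + 3\right) \left(k + 2\right)!.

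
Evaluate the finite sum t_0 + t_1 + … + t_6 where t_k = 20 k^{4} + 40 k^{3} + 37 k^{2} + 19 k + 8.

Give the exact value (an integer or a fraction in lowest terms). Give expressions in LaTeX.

Step 1: r(k) = (20*k**4 + 120*k**3 + 277*k**2 + 293*k + 124)/(20*k**4 + 40*k**3 + 37*k**2 + 19*k + 8).
So A=1 and B=1, with C=k**4 + 2*k**3 + 37*k**2/20 + 19*k/20 + 2/5.
f must satisfy (1)·f(k+1) − (1)·f(k) = k**4 + 2*k**3 + 37*k**2/20 + 19*k/20 + 2/5.
deg f ≤ 5 (via 0,0,4).
Match coefficients ⇒ f(k) = k*(4*k**4 - k**2 + k + 4)/20.
Then R = B(k−1)f/C = k*(4*k**4 - k**2 + k + 4)/(20*k**4 + 40*k**3 + 37*k**2 + 19*k + 8), so s_k = R(k)·t_k = k*(4*k**4 - k**2 + k + 4).
Δs = 20*k**4 + 40*k**3 + 37*k**2 + 19*k + 8, as required.
Σ_(k=0)^(6) t_k = s_(7) − s_(0) = 66962 − (0) = 66962.

Σ = 66962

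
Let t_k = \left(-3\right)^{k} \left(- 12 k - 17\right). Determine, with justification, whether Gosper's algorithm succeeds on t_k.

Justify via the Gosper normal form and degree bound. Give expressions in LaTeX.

Yes. s_k = \left(-3\right)^{k} \left(3 k + 2\right).

r(k) = 3*(-12*k - 29)/(12*k + 17) after simplifying.
So A=-3 and B=1, with C=k + 17/12.
Need (-3)·f(k+1) − (1)·f(k) = k + 17/12.
deg f ≤ 1 (via 0,0,1).
A polynomial solution: f(k) = -(3*k + 2)/12.
Certificate R = B(k−1)f/C = -(3*k + 2)/(12*k + 17) gives s_k = (-3)**k*(3*k + 2).
Δs = (-3)**k*(-12*k - 17), as required.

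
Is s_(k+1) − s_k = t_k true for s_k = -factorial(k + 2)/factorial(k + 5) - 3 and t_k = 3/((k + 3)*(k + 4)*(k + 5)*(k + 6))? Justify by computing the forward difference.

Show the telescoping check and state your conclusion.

valid (s_(k+1) − s_k reduces to t_k)

s_(k+1) = -factorial(k + 3)/factorial(k + 6) - 3
s_(k+1) − s_k = 3/((k + 3)*(k + 4)*(k + 5)*(k + 6))
(s_(k+1) − s_k) − t_k = 0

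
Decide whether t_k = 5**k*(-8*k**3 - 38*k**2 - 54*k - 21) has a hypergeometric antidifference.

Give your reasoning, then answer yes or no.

The ratio is 5*(8*k**3 + 62*k**2 + 154*k + 121)/(8*k**3 + 38*k**2 + 54*k + 21).
Factor: A=5; B=1; C=k**3 + 19*k**2/4 + 27*k/4 + 21/8.
Need (5)·f(k+1) − (1)·f(k) = k**3 + 19*k**2/4 + 27*k/4 + 21/8.
Bound: deg f ≤ 3.
A polynomial solution: f(k) = (2*k**3 + 2*k**2 + k - 1)/8.
R(k) = B(k−1)·f(k)/C(k) = (2*k**3 + 2*k**2 + k - 1)/((4*k + 7)*(2*k**2 + 6*k + 3)); s_k = R·t_k = 5**k*(-2*k**3 - 2*k**2 - k + 1).
s_(k+1) − s_k = 5**k*(-8*k**3 - 38*k**2 - 54*k - 21) = t_k.

Yes. s_k = 5**k*(-2*k**3 - 2*k**2 - k + 1).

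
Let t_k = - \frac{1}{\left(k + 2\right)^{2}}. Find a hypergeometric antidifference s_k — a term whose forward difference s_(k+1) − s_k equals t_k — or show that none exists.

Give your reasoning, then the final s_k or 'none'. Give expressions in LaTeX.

none — t_k is not Gosper-summable

Ratio r(k) = (k + 2)**2/(k + 3)**2.
Factor: A=k**2 + 4*k + 4; B=k**2 + 6*k + 9; C=1.
f must satisfy (k**2 + 4*k + 4)·f(k+1) − (k**2 + 4*k + 4)·f(k) = 1.
From deg A=2, deg B=2, deg C=0: d=0.
Write f(k) = c0. Then LHS − RHS = -1, requiring -1 = 0: contradictory. No certificate.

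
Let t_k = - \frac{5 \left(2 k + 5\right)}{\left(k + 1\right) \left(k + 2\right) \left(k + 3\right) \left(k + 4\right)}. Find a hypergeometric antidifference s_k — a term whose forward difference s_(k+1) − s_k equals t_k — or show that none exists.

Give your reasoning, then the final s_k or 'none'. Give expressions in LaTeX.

t_(k+1)/t_k = (k + 1)*(2*k + 7)/((k + 5)*(2*k + 5)).
Normal form (A,B,C) = (k + 1, k + 5, k + 5/2).
Key eq: (k + 1)·f(k+1) = (k + 4)·f(k) + (k + 5/2).
Bound: deg f ≤ 3.
A polynomial solution: f(k) = k*(k + 2)*(k + 4)/6.
Certificate R = B(k−1)f/C = k*(k + 2)*(k + 4)**2/(3*(2*k + 5)) gives s_k = 5*k*(-k - 4)/(3*(k**2 + 4*k + 3)).
s_(k+1) − s_k = 5*(-2*k - 5)/(k**4 + 10*k**3 + 35*k**2 + 50*k + 24) = t_k.

s_k = \frac{5 k \left(- k - 4\right)}{3 \left(k^{2} + 4 k + 3\right)}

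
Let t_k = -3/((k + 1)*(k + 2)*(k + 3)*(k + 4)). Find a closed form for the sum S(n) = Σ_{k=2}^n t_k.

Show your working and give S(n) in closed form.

The ratio is (k + 1)/(k + 5).
Gosper form: A/B · C(k+1)/C(k) with A=k + 1, B=k + 5, C=1.
Set up (k + 1)·f(k+1) − (k + 4)·f(k) − (1) = 0.
Degrees (1,1,0) ⇒ d ≤ 3.
Solving with deg f ≤ 3: f(k) = k*(k**2 + 6*k + 11)/18.
Then R = B(k−1)f/C = k*(k + 4)*(k**2 + 6*k + 11)/18, so s_k = R(k)·t_k = k*(-k**2 - 6*k - 11)/(6*(k + 1)*(k + 2)*(k + 3)).
Check: Δs_k = -3/(k**4 + 10*k**3 + 35*k**2 + 50*k + 24). ✓
Σ_(k=2)^n t_k = s_(n+1) − s_(2) = ((-n**3 - 9*n**2 - 26*n - 18)/(6*(n**3 + 9*n**2 + 26*n + 24))) − (-3/20), i.e. (-n**3 - 9*n**2 - 26*n + 36)/(60*(n**3 + 9*n**2 + 26*n + 24)).

S(n) = (-n**3 - 9*n**2 - 26*n + 36)/(60*(n**3 + 9*n**2 + 26*n + 24))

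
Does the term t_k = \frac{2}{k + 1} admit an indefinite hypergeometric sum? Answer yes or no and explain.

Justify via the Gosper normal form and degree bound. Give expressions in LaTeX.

No; the coefficient equations for f are inconsistent.

Ratio r(k) = (k + 1)/(k + 2).
Normal form (A,B,C) = (k + 1, k + 2, 1).
Set up (k + 1)·f(k+1) − (k + 1)·f(k) − (1) = 0.
Bound: deg f ≤ 0.
Write f(k) = c0. Then LHS − RHS = -1, requiring -1 = 0: contradictory. No certificate.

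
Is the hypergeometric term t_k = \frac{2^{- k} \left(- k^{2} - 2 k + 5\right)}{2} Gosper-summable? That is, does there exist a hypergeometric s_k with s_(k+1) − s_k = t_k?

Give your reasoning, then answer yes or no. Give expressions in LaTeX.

Yes. s_k = 2^{- k} k \left(k + 4\right).

r(k) = (k**2 + 4*k - 2)/(2*(k**2 + 2*k - 5)) after simplifying.
So A=1/2 and B=1, with C=k**2 + 2*k - 5.
Set up (1/2)·f(k+1) − (1)·f(k) − (k**2 + 2*k - 5) = 0.
Degrees (0,0,2) ⇒ d ≤ 2.
Coefficient equations give f(k) = -2*k*(k + 4).
Certificate R = B(k−1)f/C = -2*k*(k + 4)/(k**2 + 2*k - 5) gives s_k = k*(k + 4)/2**k.
s_(k+1) − s_k = (-k**2 - 2*k + 5)/(2*2**k) = t_k.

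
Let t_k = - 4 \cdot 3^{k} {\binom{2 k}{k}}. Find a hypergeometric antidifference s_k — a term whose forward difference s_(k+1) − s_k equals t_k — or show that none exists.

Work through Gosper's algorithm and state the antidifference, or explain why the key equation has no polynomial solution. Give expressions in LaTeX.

none — t_k is not Gosper-summable

Step 1: r(k) = 6*(2*k + 1)/(k + 1).
So A=12*k + 6 and B=k + 1, with C=1.
f must satisfy (12*k + 6)·f(k+1) − (k)·f(k) = 1.
d = -1 from the (1,1,0) case.
Negative degree bound (-1): no f exists, t_k not Gosper-summable.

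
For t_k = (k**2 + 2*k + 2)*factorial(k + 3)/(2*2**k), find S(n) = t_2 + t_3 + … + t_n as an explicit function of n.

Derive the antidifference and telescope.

r(k) = (k + 4)*(2*k + (k + 1)**2 + 4)/(2*(k**2 + 2*k + 2)) after simplifying.
A = k/2 + 2, B = 1, C = k**2 + 2*k + 2.
Key eq: (k/2 + 2)·f(k+1) = (1)·f(k) + (k**2 + 2*k + 2).
d = 1 from the (1,0,2) case.
A polynomial solution: f(k) = 2*(k - 1).
Get s_k = R·t_k = (k - 1)*factorial(k + 3)/2**k with R(k) = B(k−1)f(k)/C(k) = 2*(k - 1)/(k**2 + 2*k + 2).
s_(k+1) − s_k = (k**2 + 2*k + 2)*factorial(k + 3)/(2*2**k) = t_k.
Evaluate: s_(n+1) = 2**(-n - 1)*n*factorial(n + 4); subtract s_(2) = 30 ⇒ S(n) = -30 + n*factorial(n + 4)/(2*2**n).

S(n) = -30 + n*factorial(n + 4)/(2*2**n)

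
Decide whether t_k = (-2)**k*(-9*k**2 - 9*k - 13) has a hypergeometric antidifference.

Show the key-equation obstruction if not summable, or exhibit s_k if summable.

t_(k+1)/t_k = 2*(-9*k**2 - 27*k - 31)/(9*k**2 + 9*k + 13).
Take A(k)=-2, B(k)=1, C(k)=k**2 + k + 13/9.
f must satisfy (-2)·f(k+1) − (1)·f(k) = k**2 + k + 13/9.
Degrees (0,0,2) ⇒ d ≤ 2.
Coefficient equations give f(k) = -(3*k**2 - k + 3)/9.
Get s_k = R·t_k = (-2)**k*(3*k**2 - k + 3) with R(k) = B(k−1)f(k)/C(k) = -(3*k**2 - k + 3)/(9*k**2 + 9*k + 13).
s_(k+1) − s_k = (-2)**k*(-9*k**2 - 9*k - 13) = t_k.

Yes. s_k = (-2)**k*(3*k**2 - k + 3).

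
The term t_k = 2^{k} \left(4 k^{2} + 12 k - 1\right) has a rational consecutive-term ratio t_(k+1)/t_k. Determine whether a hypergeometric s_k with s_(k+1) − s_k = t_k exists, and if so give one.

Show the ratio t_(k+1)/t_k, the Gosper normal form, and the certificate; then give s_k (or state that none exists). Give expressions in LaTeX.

t_(k+1)/t_k = 2*(4*k**2 + 20*k + 15)/(4*k**2 + 12*k - 1).
So A=2 and B=1, with C=k**2 + 3*k - 1/4.
f must satisfy (2)·f(k+1) − (1)·f(k) = k**2 + 3*k - 1/4.
Bound: deg f ≤ 2.
Solve for f: f(k) = (4*k**2 - 4*k - 1)/4 (degree 2 ≤ 2).
So s_k = (B(k−1)f/C)·t_k = ((4*k**2 - 4*k - 1)/(4*k**2 + 12*k - 1))·t_k = 2**k*(4*k**2 - 4*k - 1).
Check: Δs_k = 2**k*(4*k**2 + 12*k - 1). ✓

s_k = 2^{k} \left(4 k^{2} - 4 k - 1\right)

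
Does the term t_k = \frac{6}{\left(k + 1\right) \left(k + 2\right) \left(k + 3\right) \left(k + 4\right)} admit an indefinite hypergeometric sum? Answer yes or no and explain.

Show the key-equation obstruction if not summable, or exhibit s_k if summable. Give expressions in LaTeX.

t_(k+1)/t_k = (k + 1)/(k + 5).
So A=k + 1 and B=k + 5, with C=1.
Key eq: (k + 1)·f(k+1) = (k + 4)·f(k) + (1).
d = 3 from the (1,1,0) case.
Match coefficients ⇒ f(k) = k*(k**2 + 6*k + 11)/18.
Get s_k = R·t_k = k*(k**2 + 6*k + 11)/(3*(k + 1)*(k + 2)*(k + 3)) with R(k) = B(k−1)f(k)/C(k) = k*(k + 4)*(k**2 + 6*k + 11)/18.
Check: Δs_k = 6/(k**4 + 10*k**3 + 35*k**2 + 50*k + 24). ✓

Yes. s_k = \frac{k \left(k^{2} + 6 k + 11\right)}{3 \left(k + 1\right) \left(k + 2\right) \left(k + 3\right)}.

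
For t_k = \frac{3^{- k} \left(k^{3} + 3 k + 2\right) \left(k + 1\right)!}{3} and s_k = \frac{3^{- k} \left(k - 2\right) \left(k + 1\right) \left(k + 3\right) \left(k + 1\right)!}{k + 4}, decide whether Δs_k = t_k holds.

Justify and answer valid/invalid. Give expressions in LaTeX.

Invalid: residual - \frac{3^{- k} \left(k^{4} + 4 k^{3} + 17 k + 14\right) \left(k + 1\right)!}{3 \left(k + 4\right) \left(k + 5\right)} ≠ 0.

s_(k+1) = (k - 1)*(k + 2)*(k + 4)*factorial(k + 2)/(3*3**k*(k + 5))
s_(k+1) − s_k = (k**5 + 8*k**4 + 19*k**3 + 29*k**2 + 61*k + 26)*factorial(k + 1)/(3*3**k*(k + 4)*(k + 5))
(s_(k+1) − s_k) − t_k = -(k**4 + 4*k**3 + 17*k + 14)*factorial(k + 1)/(3*3**k*(k + 4)*(k + 5))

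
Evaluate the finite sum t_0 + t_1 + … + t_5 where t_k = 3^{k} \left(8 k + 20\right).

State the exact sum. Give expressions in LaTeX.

Σ = 20408

The ratio is 3*(2*k + 7)/(2*k + 5).
A = 3, B = 1, C = k + 5/2.
Solve (3)·f(k+1) − (1)·f(k) = k + 5/2.
From deg A=0, deg B=0, deg C=1: d=1.
Solve for f: f(k) = (k + 1)/2 (degree 1 ≤ 1).
R(k) = B(k−1)·f(k)/C(k) = (k + 1)/(2*k + 5); s_k = R·t_k = 4*3**k*(k + 1).
Δs = 3**k*(8*k + 20), as required.
Evaluate s at k=6 and k=0: 20412 and 4; difference 20408.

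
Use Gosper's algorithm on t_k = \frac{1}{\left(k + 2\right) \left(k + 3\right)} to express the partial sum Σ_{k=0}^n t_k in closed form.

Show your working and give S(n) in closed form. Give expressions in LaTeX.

S(n) = \frac{n + 1}{2 \left(n + 3\right)}

r(k) = (k + 2)/(k + 4) after simplifying.
Take A(k)=k + 2, B(k)=k + 4, C(k)=1.
Set up (k + 2)·f(k+1) − (k + 3)·f(k) − (1) = 0.
Bound: deg f ≤ 1.
Solve for f: f(k) = k/2 (degree 1 ≤ 1).
So s_k = (B(k−1)f/C)·t_k = (k*(k + 3)/2)·t_k = k/(2*(k + 2)).
Δs = 1/(k**2 + 5*k + 6), as required.
Telescope: S(n) = s_(n+1) − s_(0) = (n + 1)/(2*(n + 3)) − (0) = (n + 1)/(2*(n + 3)).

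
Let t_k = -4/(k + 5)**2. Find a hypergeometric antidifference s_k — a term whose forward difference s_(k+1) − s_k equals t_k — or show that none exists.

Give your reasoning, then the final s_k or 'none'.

Ratio r(k) = (k + 5)**2/(k + 6)**2.
A = k**2 + 10*k + 25, B = k**2 + 12*k + 36, C = 1.
Solve (k**2 + 10*k + 25)·f(k+1) − (k**2 + 10*k + 25)·f(k) = 1.
deg f ≤ 0 (via 2,2,0).
Generic f = c0 gives residual -1; -1 = 0 cannot hold, so t_k is not Gosper-summable.

none (Gosper's algorithm certifies no s_k)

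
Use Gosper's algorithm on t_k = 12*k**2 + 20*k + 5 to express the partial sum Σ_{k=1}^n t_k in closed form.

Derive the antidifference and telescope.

S(n) = n*(4*n**2 + 16*n + 17)

r(k) = (12*k**2 + 44*k + 37)/(12*k**2 + 20*k + 5) after simplifying.
So A=1 and B=1, with C=k**2 + 5*k/3 + 5/12.
Set up (1)·f(k+1) − (1)·f(k) − (k**2 + 5*k/3 + 5/12) = 0.
Bound: deg f ≤ 3.
Match coefficients ⇒ f(k) = k*(2*k - 1)*(2*k + 3)/12.
So s_k = (B(k−1)f/C)·t_k = (k*(2*k - 1)*(2*k + 3)/(12*k**2 + 20*k + 5))·t_k = k*(4*k**2 + 4*k - 3).
Verify: 12*k**2 + 20*k + 5 matches t_k.
Σ_(k=1)^n t_k = s_(n+1) − s_(1) = (4*n**3 + 16*n**2 + 17*n + 5) − (5), i.e. n*(4*n**2 + 16*n + 17).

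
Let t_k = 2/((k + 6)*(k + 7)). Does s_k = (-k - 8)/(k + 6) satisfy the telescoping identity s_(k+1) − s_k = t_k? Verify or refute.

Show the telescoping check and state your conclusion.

s_(k+1) = (-k - 9)/(k + 7)
s_(k+1) − s_k = 2/(k**2 + 13*k + 42)
(s_(k+1) − s_k) − t_k = 0

Valid — Δs_k = t_k.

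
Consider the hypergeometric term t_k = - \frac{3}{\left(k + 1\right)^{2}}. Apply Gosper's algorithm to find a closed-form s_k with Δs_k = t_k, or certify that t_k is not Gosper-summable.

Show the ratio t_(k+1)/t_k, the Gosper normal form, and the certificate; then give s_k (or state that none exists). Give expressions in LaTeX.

none (Gosper's algorithm certifies no s_k)

The ratio is (k + 1)**2/(k + 2)**2.
So A=k**2 + 2*k + 1 and B=k**2 + 4*k + 4, with C=1.
Solve (k**2 + 2*k + 1)·f(k+1) − (k**2 + 2*k + 1)·f(k) = 1.
Bound: deg f ≤ 0.
Write f(k) = c0. Then LHS − RHS = -1, requiring -1 = 0: contradictory. No certificate.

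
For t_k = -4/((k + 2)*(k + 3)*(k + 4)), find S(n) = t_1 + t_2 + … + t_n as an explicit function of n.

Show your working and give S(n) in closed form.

S(n) = n*(-n - 7)/(6*(n**2 + 7*n + 12))

r(k) = (k + 2)/(k + 5) after simplifying.
Normal form (A,B,C) = (k + 2, k + 5, 1).
Solve (k + 2)·f(k+1) − (k + 4)·f(k) = 1.
d = 2 from the (1,1,0) case.
Coefficient equations give f(k) = k*(k + 5)/12.
R(k) = B(k−1)·f(k)/C(k) = k*(k + 4)*(k + 5)/12; s_k = R·t_k = k*(-k - 5)/(3*(k + 2)*(k + 3)).
Check: Δs_k = -4/(k**3 + 9*k**2 + 26*k + 24). ✓
Σ_(k=1)^n t_k = s_(n+1) − s_(1) = ((-n**2 - 7*n - 6)/(3*(n**2 + 7*n + 12))) − (-1/6), i.e. n*(-n - 7)/(6*(n**2 + 7*n + 12)).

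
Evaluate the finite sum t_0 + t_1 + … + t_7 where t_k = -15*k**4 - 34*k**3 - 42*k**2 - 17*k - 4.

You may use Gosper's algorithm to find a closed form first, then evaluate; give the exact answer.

The ratio is (15*k**4 + 94*k**3 + 234*k**2 + 263*k + 112)/(15*k**4 + 34*k**3 + 42*k**2 + 17*k + 4).
A = 1, B = 1, C = k**4 + 34*k**3/15 + 14*k**2/5 + 17*k/15 + 4/15.
Key eq: (1)·f(k+1) = (1)·f(k) + (k**4 + 34*k**3/15 + 14*k**2/5 + 17*k/15 + 4/15).
Bound: deg f ≤ 5.
Match coefficients ⇒ f(k) = k*(3*k**4 + k**3 + 2*k**2 - 4*k + 2)/15.
Then R = B(k−1)f/C = k*(3*k**4 + k**3 + 2*k**2 - 4*k + 2)/(15*k**4 + 34*k**3 + 42*k**2 + 17*k + 4), so s_k = R(k)·t_k = k*(-3*k**4 - k**3 - 2*k**2 + 4*k - 2).
Check: Δs_k = -15*k**4 - 34*k**3 - 42*k**2 - 17*k - 4. ✓
Σ_(k=0)^(7) t_k = s_(8) − s_(0) = -103184 − (0) = -103184.

Σ = -103184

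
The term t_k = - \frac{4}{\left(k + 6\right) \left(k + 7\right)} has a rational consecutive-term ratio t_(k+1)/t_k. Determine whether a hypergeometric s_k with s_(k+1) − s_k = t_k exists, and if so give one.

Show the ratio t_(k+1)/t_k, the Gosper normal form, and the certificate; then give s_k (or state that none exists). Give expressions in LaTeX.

s_k = - \frac{2 k}{3 k + 18}

r(k) = (k + 6)/(k + 8) after simplifying.
A = k + 6, B = k + 8, C = 1.
Key eq: (k + 6)·f(k+1) = (k + 7)·f(k) + (1).
Degrees (1,1,0) ⇒ d ≤ 1.
Solve for f: f(k) = k/6 (degree 1 ≤ 1).
Then R = B(k−1)f/C = k*(k + 7)/6, so s_k = R(k)·t_k = -2*k/(3*k + 18).
s_(k+1) − s_k = -4/(k**2 + 13*k + 42) = t_k.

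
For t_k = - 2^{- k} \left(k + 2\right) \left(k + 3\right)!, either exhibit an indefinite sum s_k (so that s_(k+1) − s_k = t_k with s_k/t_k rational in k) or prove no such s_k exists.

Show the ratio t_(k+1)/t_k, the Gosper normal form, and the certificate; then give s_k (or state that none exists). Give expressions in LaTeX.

The ratio is (k + 3)*(k + 4)/(2*(k + 2)).
So A=k/2 + 2 and B=1, with C=k + 2.
Need (k/2 + 2)·f(k+1) − (1)·f(k) = k + 2.
Bound: deg f ≤ 0.
A polynomial solution: f(k) = 2.
R(k) = B(k−1)·f(k)/C(k) = 2/(k + 2); s_k = R·t_k = -2**(1 - k)*factorial(k + 3).
s_(k+1) − s_k = -(k + 2)*factorial(k + 3)/2**k = t_k.

s_k = - 2^{1 - k} \left(k + 3\right)!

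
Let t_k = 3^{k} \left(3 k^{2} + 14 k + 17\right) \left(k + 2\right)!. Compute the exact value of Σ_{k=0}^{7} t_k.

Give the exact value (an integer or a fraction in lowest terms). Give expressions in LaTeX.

Σ = 214277011198

r(k) = 3*(3*k**3 + 29*k**2 + 94*k + 102)/(3*k**2 + 14*k + 17) after simplifying.
So A=3*k + 9 and B=1, with C=k**2 + 14*k/3 + 17/3.
Need (3*k + 9)·f(k+1) − (1)·f(k) = k**2 + 14*k/3 + 17/3.
Bound: deg f ≤ 1.
Solving with deg f ≤ 1: f(k) = (k + 1)/3.
So s_k = (B(k−1)f/C)·t_k = ((k + 1)/(3*k**2 + 14*k + 17))·t_k = 3**k*(k + 1)*factorial(k + 2).
s_(k+1) − s_k = 3**k*(3*k**2 + 14*k + 17)*factorial(k + 2) = t_k.
Sum = s_(8) − s_(0); s_(8) = 214277011200, s_(0) = 2 ⇒ 214277011198.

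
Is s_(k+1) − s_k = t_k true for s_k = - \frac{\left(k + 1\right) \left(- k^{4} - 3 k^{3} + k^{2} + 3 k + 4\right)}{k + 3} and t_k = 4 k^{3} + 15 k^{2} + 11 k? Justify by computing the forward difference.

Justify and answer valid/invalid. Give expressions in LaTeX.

s_(k+1) = (k**5 + 9*k**4 + 28*k**3 + 36*k**2 + 12*k - 8)/(k + 4)
s_(k+1) − s_k = (4*k**5 + 37*k**4 + 116*k**3 + 143*k**2 + 60*k - 8)/(k**2 + 7*k + 12)
(s_(k+1) − s_k) − t_k = 2*(-3*k**4 - 24*k**3 - 57*k**2 - 36*k - 4)/(k**2 + 7*k + 12)

Invalid: residual \frac{2 \left(- 3 k^{4} - 24 k^{3} - 57 k^{2} - 36 k - 4\right)}{k^{2} + 7 k + 12} ≠ 0.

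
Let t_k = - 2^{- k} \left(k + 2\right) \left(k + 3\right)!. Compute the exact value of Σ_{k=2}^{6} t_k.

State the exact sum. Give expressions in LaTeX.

Σ = -56640

Compute t_(k+1)/t_k: get (k + 3)*(k + 4)/(2*(k + 2)).
Normal form (A,B,C) = (k/2 + 2, 1, k + 2).
Need (k/2 + 2)·f(k+1) − (1)·f(k) = k + 2.
deg f ≤ 0 (via 1,0,1).
A polynomial solution: f(k) = 2.
R(k) = B(k−1)·f(k)/C(k) = 2/(k + 2); s_k = R·t_k = -2**(1 - k)*factorial(k + 3).
Verify: -(k + 2)*factorial(k + 3)/2**k matches t_k.
Σ_(k=2)^(6) t_k = s_(7) − s_(2) = -56700 − (-60) = -56640.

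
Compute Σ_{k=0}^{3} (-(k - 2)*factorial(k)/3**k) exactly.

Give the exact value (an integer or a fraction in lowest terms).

Ratio r(k) = (k**2 - 1)/(3*(k - 2)).
A = k/3 + 1/3, B = 1, C = k - 2.
Set up (k/3 + 1/3)·f(k+1) − (1)·f(k) − (k - 2) = 0.
deg f ≤ 0 (via 1,0,1).
Coefficient equations give f(k) = 3.
R(k) = B(k−1)·f(k)/C(k) = 3/(k - 2); s_k = R·t_k = -3**(1 - k)*factorial(k).
Δs = -(k - 2)*factorial(k)/3**k, as required.
Evaluate s at k=4 and k=0: -8/9 and -3; difference 19/9.

Σ = 19/9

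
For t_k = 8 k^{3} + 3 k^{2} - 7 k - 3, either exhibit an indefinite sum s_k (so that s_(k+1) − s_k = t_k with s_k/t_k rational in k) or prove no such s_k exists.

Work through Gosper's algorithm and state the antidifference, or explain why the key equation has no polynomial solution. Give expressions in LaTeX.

s_k = k \left(2 k^{3} - 3 k^{2} - 3 k + 1\right)

r(k) = (8*k**3 + 27*k**2 + 23*k + 1)/(8*k**3 + 3*k**2 - 7*k - 3) after simplifying.
Factor: A=1; B=1; C=k**3 + 3*k**2/8 - 7*k/8 - 3/8.
f must satisfy (1)·f(k+1) − (1)·f(k) = k**3 + 3*k**2/8 - 7*k/8 - 3/8.
deg f ≤ 4 (via 0,0,3).
Match coefficients ⇒ f(k) = k*(2*k**3 - 3*k**2 - 3*k + 1)/8.
So s_k = (B(k−1)f/C)·t_k = (k*(2*k**3 - 3*k**2 - 3*k + 1)/(8*k**3 + 3*k**2 - 7*k - 3))·t_k = k*(2*k**3 - 3*k**2 - 3*k + 1).
Check: Δs_k = 8*k**3 + 3*k**2 - 7*k - 3. ✓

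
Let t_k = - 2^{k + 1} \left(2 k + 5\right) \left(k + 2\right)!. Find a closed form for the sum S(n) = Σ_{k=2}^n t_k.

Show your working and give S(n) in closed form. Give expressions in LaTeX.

S(n) = - 4 \cdot 2^{n} \left(n + 3\right)! + 192

The ratio is 2*(k + 3)*(2*k + 7)/(2*k + 5).
Normal form (A,B,C) = (2*k + 6, 1, k + 5/2).
f must satisfy (2*k + 6)·f(k+1) − (1)·f(k) = k + 5/2.
Bound: deg f ≤ 0.
A polynomial solution: f(k) = 1/2.
Get s_k = R·t_k = -2**(k + 1)*factorial(k + 2) with R(k) = B(k−1)f(k)/C(k) = 1/(2*k + 5).
Verify: -2**(k + 1)*(2*k + 5)*factorial(k + 2) matches t_k.
Telescope: S(n) = s_(n+1) − s_(2) = -2**(n + 2)*factorial(n + 3) − (-192) = -4*2**n*factorial(n + 3) + 192.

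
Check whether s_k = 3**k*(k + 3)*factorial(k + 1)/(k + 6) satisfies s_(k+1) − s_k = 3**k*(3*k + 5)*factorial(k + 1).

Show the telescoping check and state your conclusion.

s_(k+1) = 3**(k + 1)*(k + 4)*factorial(k + 2)/(k + 7)
s_(k+1) − s_k = 3**k*(3*k**3 + 35*k**2 + 122*k + 123)*factorial(k + 1)/((k + 6)*(k + 7))
(s_(k+1) − s_k) − t_k = -3**(k + 1)*(3*k**2 + 23*k + 29)*factorial(k + 1)/((k + 6)*(k + 7))

Invalid: residual -3**(k + 1)*(3*k**2 + 23*k + 29)*factorial(k + 1)/((k + 6)*(k + 7)) ≠ 0.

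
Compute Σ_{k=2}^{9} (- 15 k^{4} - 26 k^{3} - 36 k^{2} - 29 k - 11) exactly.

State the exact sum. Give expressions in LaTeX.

Σ = -294192

r(k) = (15*k**4 + 86*k**3 + 204*k**2 + 239*k + 117)/(15*k**4 + 26*k**3 + 36*k**2 + 29*k + 11) after simplifying.
Gosper form: A/B · C(k+1)/C(k) with A=1, B=1, C=k**4 + 26*k**3/15 + 12*k**2/5 + 29*k/15 + 11/15.
f must satisfy (1)·f(k+1) − (1)·f(k) = k**4 + 26*k**3/15 + 12*k**2/5 + 29*k/15 + 11/15.
Degrees (0,0,4) ⇒ d ≤ 5.
Solving with deg f ≤ 5: f(k) = k*(3*k**4 - k**3 + 4*k**2 + 3*k + 2)/15.
So s_k = (B(k−1)f/C)·t_k = (k*(3*k**4 - k**3 + 4*k**2 + 3*k + 2)/(15*k**4 + 26*k**3 + 36*k**2 + 29*k + 11))·t_k = k*(-3*k**4 + k**3 - 4*k**2 - 3*k - 2).
s_(k+1) − s_k = -15*k**4 - 26*k**3 - 36*k**2 - 29*k - 11 = t_k.
Telescoping: Σ = s_(10) − s_(2) = -294320 − (-128) = -294192.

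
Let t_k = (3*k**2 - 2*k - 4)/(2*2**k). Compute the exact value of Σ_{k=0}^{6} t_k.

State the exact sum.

Σ = 103/64

The ratio is (3*k**2 + 4*k - 3)/(2*(3*k**2 - 2*k - 4)).
Take A(k)=1/2, B(k)=1, C(k)=k**2 - 2*k/3 - 4/3.
f must satisfy (1/2)·f(k+1) − (1)·f(k) = k**2 - 2*k/3 - 4/3.
d = 2 from the (0,0,2) case.
A polynomial solution: f(k) = -2*(3*k**2 + 4*k + 3)/3.
Certificate R = B(k−1)f/C = -2*(3*k**2 + 4*k + 3)/(3*k**2 - 2*k - 4) gives s_k = (-3*k**2 - 4*k - 3)/2**k.
Check: Δs_k = (3*k**2 - 2*k - 4)/(2*2**k). ✓
Sum = s_(7) − s_(0); s_(7) = -89/64, s_(0) = -3 ⇒ 103/64.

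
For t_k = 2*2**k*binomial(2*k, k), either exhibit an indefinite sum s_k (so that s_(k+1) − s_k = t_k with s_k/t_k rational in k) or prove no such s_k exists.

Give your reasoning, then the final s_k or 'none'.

Compute t_(k+1)/t_k: get 4*(2*k + 1)/(k + 1).
Gosper form: A/B · C(k+1)/C(k) with A=8*k + 4, B=k + 1, C=1.
Key eq: (8*k + 4)·f(k+1) = (k)·f(k) + (1).
d = -1 from the (1,1,0) case.
d = -1 < 0 ⇒ no nonzero polynomial f; not summable.

no hypergeometric antidifference exists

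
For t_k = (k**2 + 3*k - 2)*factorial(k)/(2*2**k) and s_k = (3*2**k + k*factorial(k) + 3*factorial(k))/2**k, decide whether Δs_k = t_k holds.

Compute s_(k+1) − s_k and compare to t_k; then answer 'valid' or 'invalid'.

s_(k+1) = (6*2**k + k**2*factorial(k) + 5*k*factorial(k) + 4*factorial(k))/(2*2**k)
s_(k+1) − s_k = (k**2 + 3*k - 2)*factorial(k)/(2*2**k)
(s_(k+1) − s_k) − t_k = 0

Valid: the claim telescopes to t_k.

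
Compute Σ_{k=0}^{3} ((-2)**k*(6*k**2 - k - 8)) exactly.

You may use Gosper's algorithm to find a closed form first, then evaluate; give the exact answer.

Σ = -290

The ratio is 2*(-6*k**2 - 11*k + 3)/(6*k**2 - k - 8).
Factor: A=-2; B=1; C=k**2 - k/6 - 4/3.
Need (-2)·f(k+1) − (1)·f(k) = k**2 - k/6 - 4/3.
Degrees (0,0,2) ⇒ d ≤ 2.
A polynomial solution: f(k) = -(k - 2)*(2*k + 1)/6.
R(k) = B(k−1)·f(k)/C(k) = -(k - 2)*(2*k + 1)/(6*k**2 - k - 8); s_k = R·t_k = (-2)**k*(-2*k**2 + 3*k + 2).
s_(k+1) − s_k = (-2)**k*(6*k**2 - k - 8) = t_k.
Telescoping: Σ = s_(4) − s_(0) = -288 − (2) = -290.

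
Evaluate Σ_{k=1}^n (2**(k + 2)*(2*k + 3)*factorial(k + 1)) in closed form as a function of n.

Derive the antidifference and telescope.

r(k) = 2*(k + 2)*(2*k + 5)/(2*k + 3) after simplifying.
So A=2*k + 4 and B=1, with C=k + 3/2.
f must satisfy (2*k + 4)·f(k+1) − (1)·f(k) = k + 3/2.
Bound: deg f ≤ 0.
Coefficient equations give f(k) = 1/2.
Get s_k = R·t_k = 2**(k + 2)*factorial(k + 1) with R(k) = B(k−1)f(k)/C(k) = 1/(2*k + 3).
Verify: 2**(k + 2)*(2*k + 3)*factorial(k + 1) matches t_k.
Evaluate: s_(n+1) = 2**(n + 3)*factorial(n + 2); subtract s_(1) = 16 ⇒ S(n) = 8*2**n*factorial(n + 2) - 16.

S(n) = 8*2**n*factorial(n + 2) - 16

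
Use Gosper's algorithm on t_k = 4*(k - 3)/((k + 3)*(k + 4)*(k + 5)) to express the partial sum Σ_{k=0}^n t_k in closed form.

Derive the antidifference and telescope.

S(n) = 4*(-n - 1)/(n**2 + 9*n + 20)

Ratio r(k) = (k - 2)*(k + 3)/((k - 3)*(k + 6)).
Factor: A=k + 3; B=k + 6; C=k - 3.
Need (k + 3)·f(k+1) − (k + 5)·f(k) = k - 3.
Bound: deg f ≤ 2.
A polynomial solution: f(k) = -k.
Certificate R = B(k−1)f/C = -k*(k + 5)/(k - 3) gives s_k = -4*k/((k + 3)*(k + 4)).
Δs = 4*(k - 3)/(k**3 + 12*k**2 + 47*k + 60), as required.
Evaluate: s_(n+1) = 4*(-n - 1)/(n**2 + 9*n + 20); subtract s_(0) = 0 ⇒ S(n) = 4*(-n - 1)/(n**2 + 9*n + 20).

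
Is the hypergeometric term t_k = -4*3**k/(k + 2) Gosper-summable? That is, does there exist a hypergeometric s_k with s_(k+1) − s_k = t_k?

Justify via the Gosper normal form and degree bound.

No. Not Gosper-summable.

r(k) = 3*(k + 2)/(k + 3) after simplifying.
Gosper form: A/B · C(k+1)/C(k) with A=3*k + 6, B=k + 3, C=1.
f must satisfy (3*k + 6)·f(k+1) − (k + 2)·f(k) = 1.
Degrees (1,1,0) ⇒ d ≤ -1.
Bound -1 < 0, so the key equation has no polynomial solution.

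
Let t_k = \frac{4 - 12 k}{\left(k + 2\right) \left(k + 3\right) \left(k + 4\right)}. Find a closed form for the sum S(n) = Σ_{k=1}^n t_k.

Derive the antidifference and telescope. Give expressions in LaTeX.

S(n) = \frac{n \left(- 11 n - 5\right)}{6 \left(n^{2} + 7 n + 12\right)}

Compute t_(k+1)/t_k: get (k + 2)*(3*k + 2)/((k + 5)*(3*k - 1)).
Normal form (A,B,C) = (k + 2, k + 5, k - 1/3).
f must satisfy (k + 2)·f(k+1) − (k + 4)·f(k) = k - 1/3.
deg f ≤ 2 (via 1,1,1).
Solve for f: f(k) = k*(5*k - 11)/36 (degree 2 ≤ 2).
Then R = B(k−1)f/C = k*(k + 4)*(5*k - 11)/(12*(3*k - 1)), so s_k = R(k)·t_k = -k*(5*k - 11)/(3*(k + 2)*(k + 3)).
s_(k+1) − s_k = 4*(1 - 3*k)/(k**3 + 9*k**2 + 26*k + 24) = t_k.
Telescope: S(n) = s_(n+1) − s_(1) = (-5*n**2 + n + 6)/(3*(n**2 + 7*n + 12)) − (1/6) = n*(-11*n - 5)/(6*(n**2 + 7*n + 12)).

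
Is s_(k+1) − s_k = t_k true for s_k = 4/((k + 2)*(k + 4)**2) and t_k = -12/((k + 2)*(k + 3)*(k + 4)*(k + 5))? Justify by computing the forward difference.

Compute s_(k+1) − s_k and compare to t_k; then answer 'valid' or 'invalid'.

Invalid: residual 4*(4*k + 17)/(k**6 + 23*k**5 + 217*k**4 + 1073*k**3 + 2926*k**2 + 4160*k + 2400) ≠ 0.

s_(k+1) = 4/((k + 3)*(k + 5)**2)
s_(k+1) − s_k = 4/((k + 3)*(k + 5)**2) - 4/((k + 2)*(k + 4)**2)
(s_(k+1) − s_k) − t_k = 4*(4*k + 17)/(k**6 + 23*k**5 + 217*k**4 + 1073*k**3 + 2926*k**2 + 4160*k + 2400)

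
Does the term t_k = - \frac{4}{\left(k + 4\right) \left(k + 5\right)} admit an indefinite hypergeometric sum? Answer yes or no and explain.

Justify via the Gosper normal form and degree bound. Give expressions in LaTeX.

Yes. s_k = - \frac{k}{k + 4}.

t_(k+1)/t_k = (k + 4)/(k + 6).
Normal form (A,B,C) = (k + 4, k + 6, 1).
f must satisfy (k + 4)·f(k+1) − (k + 5)·f(k) = 1.
deg f ≤ 1 (via 1,1,0).
Coefficient equations give f(k) = k/4.
So s_k = (B(k−1)f/C)·t_k = (k*(k + 5)/4)·t_k = -k/(k + 4).
Verify: -4/(k**2 + 9*k + 20) matches t_k.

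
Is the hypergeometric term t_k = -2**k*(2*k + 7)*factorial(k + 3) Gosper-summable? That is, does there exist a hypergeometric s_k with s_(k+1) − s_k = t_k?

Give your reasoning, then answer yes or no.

Yes. s_k = -2**k*factorial(k + 3).

Compute t_(k+1)/t_k: get 2*(k + 4)*(2*k + 9)/(2*k + 7).
Normal form (A,B,C) = (2*k + 8, 1, k + 7/2).
Need (2*k + 8)·f(k+1) − (1)·f(k) = k + 7/2.
Degrees (1,0,1) ⇒ d ≤ 0.
Coefficient equations give f(k) = 1/2.
So s_k = (B(k−1)f/C)·t_k = (1/(2*k + 7))·t_k = -2**k*factorial(k + 3).
s_(k+1) − s_k = -2**k*(2*k + 7)*factorial(k + 3) = t_k.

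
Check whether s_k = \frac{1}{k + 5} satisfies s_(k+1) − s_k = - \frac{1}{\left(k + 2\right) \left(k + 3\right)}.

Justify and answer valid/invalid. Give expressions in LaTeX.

s_(k+1) = 1/(k + 6)
s_(k+1) − s_k = -1/((k + 5)*(k + 6))
(s_(k+1) − s_k) − t_k = 6*(k + 4)/(k**4 + 16*k**3 + 91*k**2 + 216*k + 180)

Invalid: residual \frac{6 \left(k + 4\right)}{k^{4} + 16 k^{3} + 91 k^{2} + 216 k + 180} ≠ 0.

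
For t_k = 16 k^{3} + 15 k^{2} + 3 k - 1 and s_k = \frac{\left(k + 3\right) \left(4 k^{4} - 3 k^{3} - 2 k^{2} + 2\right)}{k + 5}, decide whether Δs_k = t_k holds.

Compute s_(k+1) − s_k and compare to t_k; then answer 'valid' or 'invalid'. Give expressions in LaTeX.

Invalid: residual \frac{2 \left(- 12 k^{4} - 98 k^{3} - 80 k^{2} - 14 k + 7\right)}{k^{2} + 11 k + 30} ≠ 0.

s_(k+1) = (k + 4)*(4*(k + 1)**4 - 3*(k + 1)**3 - 2*(k + 1)**2 + 2)/(k + 6)
s_(k+1) − s_k = (16*k**5 + 167*k**4 + 452*k**3 + 322*k**2 + 51*k - 16)/(k**2 + 11*k + 30)
(s_(k+1) − s_k) − t_k = 2*(-12*k**4 - 98*k**3 - 80*k**2 - 14*k + 7)/(k**2 + 11*k + 30)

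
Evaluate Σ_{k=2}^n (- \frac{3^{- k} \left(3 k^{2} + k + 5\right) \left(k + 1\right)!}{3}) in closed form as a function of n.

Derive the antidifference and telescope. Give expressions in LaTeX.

S(n) = 3^{- n - 1} \left(14 \cdot 3^{n} - 3 n^{3} n! - 13 n^{2} n! - 18 n n! - 8 n!\right)

The ratio is (k + 2)*(k + 3*(k + 1)**2 + 6)/(3*(3*k**2 + k + 5)).
Gosper form: A/B · C(k+1)/C(k) with A=k/3 + 2/3, B=1, C=k**2 + k/3 + 5/3.
Solve (k/3 + 2/3)·f(k+1) − (1)·f(k) = k**2 + k/3 + 5/3.
deg f ≤ 1 (via 1,0,2).
Coefficient equations give f(k) = 3*k + 1.
So s_k = (B(k−1)f/C)·t_k = (3*(3*k + 1)/(3*k**2 + k + 5))·t_k = -(3*k + 1)*factorial(k + 1)/3**k.
Check: Δs_k = -(3*k**2 + k + 5)*factorial(k + 1)/(3*3**k). ✓
Σ_(k=2)^n t_k = s_(n+1) − s_(2) = (-3**(-n - 1)*(3*n + 4)*factorial(n + 2)) − (-14/3), i.e. 3**(-n - 1)*(14*3**n - 3*n**3*factorial(n) - 13*n**2*factorial(n) - 18*n*factorial(n) - 8*factorial(n)).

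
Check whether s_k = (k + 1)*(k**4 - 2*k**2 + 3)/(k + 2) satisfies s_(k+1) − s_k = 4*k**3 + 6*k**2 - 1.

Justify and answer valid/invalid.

s_(k+1) = (k + 2)*((k + 1)**4 - 2*(k + 1)**2 + 3)/(k + 3)
s_(k+1) − s_k = (4*k**5 + 23*k**4 + 40*k**3 + 21*k**2 - 4*k - 1)/(k**2 + 5*k + 6)
(s_(k+1) − s_k) − t_k = (-3*k**4 - 14*k**3 - 14*k**2 + k + 5)/(k**2 + 5*k + 6)

Invalid: residual (-3*k**4 - 14*k**3 - 14*k**2 + k + 5)/(k**2 + 5*k + 6) ≠ 0.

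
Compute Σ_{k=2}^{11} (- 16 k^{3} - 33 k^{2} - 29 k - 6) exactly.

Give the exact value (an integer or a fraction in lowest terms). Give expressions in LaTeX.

Σ = -88290

Compute t_(k+1)/t_k: get (16*k**3 + 81*k**2 + 143*k + 84)/(16*k**3 + 33*k**2 + 29*k + 6).
So A=1 and B=1, with C=k**3 + 33*k**2/16 + 29*k/16 + 3/8.
Set up (1)·f(k+1) − (1)·f(k) − (k**3 + 33*k**2/16 + 29*k/16 + 3/8) = 0.
From deg A=0, deg B=0, deg C=3: d=4.
Coefficient equations give f(k) = k*(4*k**3 + 3*k**2 + 2*k - 3)/16.
So s_k = (B(k−1)f/C)·t_k = (k*(4*k**3 + 3*k**2 + 2*k - 3)/(16*k**3 + 33*k**2 + 29*k + 6))·t_k = k*(-4*k**3 - 3*k**2 - 2*k + 3).
Check: Δs_k = -16*k**3 - 33*k**2 - 29*k - 6. ✓
Sum = s_(12) − s_(2); s_(12) = -88380, s_(2) = -90 ⇒ -88290.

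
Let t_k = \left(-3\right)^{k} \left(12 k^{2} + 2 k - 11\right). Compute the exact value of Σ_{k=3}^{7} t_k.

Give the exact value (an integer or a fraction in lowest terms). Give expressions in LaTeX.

Σ = -1036989

Compute t_(k+1)/t_k: get 3*(-2*k - 12*(k + 1)**2 + 9)/(12*k**2 + 2*k - 11).
Factor: A=-3; B=1; C=k**2 + k/6 - 11/12.
f must satisfy (-3)·f(k+1) − (1)·f(k) = k**2 + k/6 - 11/12.
deg f ≤ 2 (via 0,0,2).
Solve for f: f(k) = -(3*k**2 - 4*k - 2)/12 (degree 2 ≤ 2).
So s_k = (B(k−1)f/C)·t_k = (-(3*k**2 - 4*k - 2)/(12*k**2 + 2*k - 11))·t_k = (-3)**k*(-3*k**2 + 4*k + 2).
Δs = (-3)**k*(12*k**2 + 2*k - 11), as required.
Evaluate s at k=8 and k=3: -1036638 and 351; difference -1036989.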